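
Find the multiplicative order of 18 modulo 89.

44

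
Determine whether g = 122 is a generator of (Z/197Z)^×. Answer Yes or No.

φ(197) = 197 − 1 = 196 = 2^2 · 7^2.
It suffices to check that the order of 122 is not a proper divisor of 196: compute 122^(196/q) for q ∈ {2, 7}.
122^98 ≡ 196 (mod 197)  [q = 2: ≢ 1 ✓]
122^28 ≡ 178 (mod 197)  [q = 7: ≢ 1 ✓]
None equal 1, so ord_197(122) = 196: 122 is a primitive root.

Yes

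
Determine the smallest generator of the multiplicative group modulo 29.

2

φ(29) = 29 − 1 = 28 = 2^2 · 7.
Test candidates g = 2, 3, … against the prime factors q ∈ {2, 7} of φ(29): g is a generator iff g^(28/q) ≢ 1 for every such q.
g = 2: 2^14 ≡ 28; 2^4 ≡ 16 — none is 1, so 2 is a primitive root.
Hence the least primitive root of 29 is 2.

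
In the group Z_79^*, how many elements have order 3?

2

φ(79) = 79 − 1 = 78 = 2 · 3 · 13.
In a cyclic group of order 78, there are φ(d) elements of order d for each divisor d of 78, and zero for non-divisors.
3 | 78, and φ(3) = 3 − 1 = 2.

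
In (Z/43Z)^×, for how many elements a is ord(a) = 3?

φ(43) = 43 − 1 = 42 = 2 · 3 · 7.
(Z/43Z)^× is cyclic (|G| = 42); a cyclic group of order m has exactly φ(d) elements of each order d | m, and none otherwise.
3 | 42, and φ(3) = 3 − 1 = 2.

2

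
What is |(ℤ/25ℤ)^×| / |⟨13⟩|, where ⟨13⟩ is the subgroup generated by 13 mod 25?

1

By Lagrange's theorem, ord_25(13) divides φ(25) = φ(5^2) = 5·(5−1) = 20 = 2^2 · 5.
Divisors of 20: 1, 2, 4, 5, 10, 20.
Evaluate successive powers at the divisors of 20:
13^1 ≡ 13 (mod 25)
13^2 ≡ 19 (mod 25)
13^4 ≡ 11 (mod 25)
13^5 ≡ 18 (mod 25)
13^10 ≡ 24 (mod 25)
13^20 ≡ 1 (mod 25) ✓
The order of 13 is 20, so the subgroup it generates has 20 elements.
[(Z/25Z)^× : ⟨13⟩] = 20/20 = 1.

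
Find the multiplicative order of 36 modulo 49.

7

By Lagrange's theorem, ord_49(36) divides φ(49) = φ(7^2) = 7·(7−1) = 42 = 2 · 3 · 7.
Divisors of 42: 1, 2, 3, 6, 7, 14, 21, 42.
Compute 36^d (mod 49) for the divisors d until we hit 1:
36^1 ≡ 36 (mod 49)
36^2 ≡ 22 (mod 49)
36^3 ≡ 8 (mod 49)
36^6 ≡ 15 (mod 49)
36^7 ≡ 1 (mod 49) ✓
Hence ord(36) = 7.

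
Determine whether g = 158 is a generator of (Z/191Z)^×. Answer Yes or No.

No

φ(191) = 191 − 1 = 190 = 2 · 5 · 19.
An element g generates (Z/191Z)^× iff g^(190/q) ≢ 1 (mod 191) for each prime q ∈ {2, 5, 19}.
158^95 ≡ 1 (mod 191)  [q = 2: ≡ 1 ✗]
158^38 ≡ 39 (mod 191)  [q = 5: ≢ 1 ✓]
158^10 ≡ 154 (mod 191)  [q = 19: ≢ 1 ✓]
158^95 ≡ 1 shows ord(158) | 95, strictly less than φ(191); not a primitive root.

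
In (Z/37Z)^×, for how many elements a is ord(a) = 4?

2

φ(37) = 37 − 1 = 36 = 2^2 · 3^2.
Since (Z/37Z)^× is cyclic of order 36, the number of elements of order d is φ(d) when d | 36 and 0 otherwise.
4 = 2^2 divides 36, and φ(4) = 2.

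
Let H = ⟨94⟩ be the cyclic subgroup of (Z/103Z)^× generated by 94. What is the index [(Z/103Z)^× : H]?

Since 94 ∈ (Z/103Z)^×, its order divides φ(103) = 103 − 1 = 102 = 2 · 3 · 17.
Divisors of 102: 1, 2, 3, 6, 17, 34, 51, 102.
Compute 94^d (mod 103) for the divisors d until we hit 1:
94^1 ≡ 94 (mod 103)
94^2 ≡ 81 (mod 103)
94^3 ≡ 95 (mod 103)
94^6 ≡ 64 (mod 103)
94^17 ≡ 102 (mod 103)
94^34 ≡ 1 (mod 103) ✓
Thus |⟨94⟩| = ord(94) = 34.
Index = |(Z/103Z)^×| / |⟨94⟩| = 102 / 34 = 3.

3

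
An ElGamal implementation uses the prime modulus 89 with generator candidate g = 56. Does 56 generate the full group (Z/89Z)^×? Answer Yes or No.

φ(89) = 89 − 1 = 88 = 2^3 · 11.
An element g generates (Z/89Z)^× iff g^(88/q) ≢ 1 (mod 89) for each prime q ∈ {2, 11}.
56^44 ≡ 88 (mod 89)  [q = 2: ≢ 1 ✓]
56^8 ≡ 16 (mod 89)  [q = 11: ≢ 1 ✓]
None equal 1, so ord_89(56) = 88: 56 is a primitive root.

Yes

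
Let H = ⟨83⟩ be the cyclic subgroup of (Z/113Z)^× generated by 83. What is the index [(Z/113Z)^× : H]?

8

ord(83) | φ(113) = 113 − 1 = 112 = 2^4 · 7.
Divisors of 112: 1, 2, 4, 7, 8, 14, 16, 28, 56, 112.
Compute 83^d (mod 113) for the divisors d until we hit 1:
83^1 ≡ 83 (mod 113)
83^2 ≡ 109 (mod 113)
83^4 ≡ 16 (mod 113)
83^7 ≡ 112 (mod 113)
83^8 ≡ 30 (mod 113)
83^14 ≡ 1 (mod 113) ✓
So ord_113(83) = 14, hence |⟨83⟩| = 14.
[(Z/113Z)^× : ⟨83⟩] = 112/14 = 8.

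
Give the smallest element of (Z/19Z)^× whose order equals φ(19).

φ(19) = 19 − 1 = 18 = 2 · 3^2.
Test candidates g = 2, 3, … against the prime factors q ∈ {2, 3} of φ(19): g is a generator iff g^(18/q) ≢ 1 for every such q.
g = 2: 2^9 ≡ 18; 2^6 ≡ 7 — none is 1, so 2 is a primitive root.
So 2 is the smallest generator of (Z/19Z)^×.

2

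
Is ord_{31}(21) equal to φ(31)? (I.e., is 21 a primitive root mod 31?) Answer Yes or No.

Yes

φ(31) = 31 − 1 = 30 = 2 · 3 · 5.
It suffices to check that the order of 21 is not a proper divisor of 30: compute 21^(30/q) for q ∈ {2, 3, 5}.
21^15 ≡ 30 (mod 31)  [q = 2: ≢ 1 ✓]
21^10 ≡ 5 (mod 31)  [q = 3: ≢ 1 ✓]
21^6 ≡ 2 (mod 31)  [q = 5: ≢ 1 ✓]
Every test exponent gives a nontrivial residue, hence 21 generates the full group.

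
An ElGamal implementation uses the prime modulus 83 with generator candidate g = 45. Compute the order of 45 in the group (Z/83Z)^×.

By Lagrange's theorem, ord_83(45) divides φ(83) = 83 − 1 = 82 = 2 · 41.
Divisors of 82: 1, 2, 41, 82.
Compute 45^d (mod 83) for the divisors d until we hit 1:
45^1 ≡ 45
45^2 ≡ 33
45^41 ≡ 82
45^82 ≡ 1
The smallest such exponent is 82, so the order of 45 is 82.

82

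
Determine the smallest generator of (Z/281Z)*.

3

φ(281) = 281 − 1 = 280 = 2^3 · 5 · 7.
Test candidates g = 2, 3, … against the prime factors q ∈ {2, 5, 7} of φ(281): g is a generator iff g^(280/q) ≢ 1 for every such q.
g = 2: 2^140 ≡ 1 — hits 1, so not a primitive root.
g = 3: 3^140 ≡ 280; 3^56 ≡ 86; 3^40 ≡ 249 — none is 1, so 3 is a primitive root.
The smallest primitive root modulo 281 is 3.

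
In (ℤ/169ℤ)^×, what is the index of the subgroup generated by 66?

By Lagrange's theorem, ord_169(66) divides φ(169) = φ(13^2) = 13·(13−1) = 156 = 2^2 · 3 · 13.
Divisors of 156: 1, 2, 3, 4, 6, 12, 13, 26, 39, 52, 78, 156.
Evaluate successive powers at the divisors of 156:
66^1 ≡ 66 (mod 169)
66^2 ≡ 131 (mod 169)
66^3 ≡ 27 (mod 169)
66^4 ≡ 92 (mod 169)
66^6 ≡ 53 (mod 169)
66^12 ≡ 105 (mod 169)
66^13 ≡ 1 (mod 169) ✓
The order of 66 is 13, so the subgroup it generates has 13 elements.
[(Z/169Z)^× : ⟨66⟩] = 156/13 = 12.

12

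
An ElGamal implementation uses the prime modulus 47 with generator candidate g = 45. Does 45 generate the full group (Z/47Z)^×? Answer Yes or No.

Yes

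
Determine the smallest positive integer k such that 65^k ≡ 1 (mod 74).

18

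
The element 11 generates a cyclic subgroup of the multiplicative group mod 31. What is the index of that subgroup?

1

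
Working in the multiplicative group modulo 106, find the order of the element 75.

ord(75) | φ(106) = φ(2)·φ(53) = 1·52 = 52 = 2^2 · 13.
Divisors of 52: 1, 2, 4, 13, 26, 52.
Test each divisor d:
75^1 ≡ 75
75^2 ≡ 7
75^4 ≡ 49
75^13 ≡ 23
75^26 ≡ 105
75^52 ≡ 1
Hence ord(75) = 52.

52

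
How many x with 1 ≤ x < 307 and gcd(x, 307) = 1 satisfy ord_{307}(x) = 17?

16

φ(307) = 307 − 1 = 306 = 2 · 3^2 · 17.
Since (Z/307Z)^× is cyclic of order 306, the number of elements of order d is φ(d) when d | 306 and 0 otherwise.
17 | 306, and φ(17) = 17 − 1 = 16.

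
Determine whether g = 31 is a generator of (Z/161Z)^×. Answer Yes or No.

No

161 = 7 · 23 is a product of two distinct odd primes, so (Z/161Z)^× ≅ (Z/7Z)^× × (Z/23Z)^× is not cyclic.
No primitive root modulo 161 exists; in particular 31 is not one.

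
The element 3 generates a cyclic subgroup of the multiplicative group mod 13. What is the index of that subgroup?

4

ord(3) | φ(13) = 13 − 1 = 12 = 2^2 · 3.
Divisors of 12: 1, 2, 3, 4, 6, 12.
Compute 3^d (mod 13) for the divisors d until we hit 1:
3^1 ≡ 3 (mod 13)
3^2 ≡ 9 (mod 13)
3^3 ≡ 1 (mod 13) ✓
So ord_13(3) = 3, hence |⟨3⟩| = 3.
Index = |(Z/13Z)^×| / |⟨3⟩| = 12 / 3 = 4.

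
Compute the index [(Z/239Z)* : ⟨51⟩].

The order of 51 must divide φ(239) = 239 − 1 = 238 = 2 · 7 · 17.
Divisors of 238: 1, 2, 7, 14, 17, 34, 119, 238.
Evaluate successive powers at the divisors of 238:
51^1 ≡ 51 (mod 239)
51^2 ≡ 211 (mod 239)
51^7 ≡ 163 (mod 239)
51^14 ≡ 40 (mod 239)
51^17 ≡ 1 (mod 239) ✓
Thus |⟨51⟩| = ord(51) = 17.
[(Z/239Z)^× : ⟨51⟩] = 238/17 = 14.

14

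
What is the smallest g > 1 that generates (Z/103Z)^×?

5

φ(103) = 103 − 1 = 102 = 2 · 3 · 17.
g is a primitive root iff g^(102/q) ≢ 1 (mod 103) for each prime q ∈ {2, 3, 17}.
g = 2: 2^51 ≡ 1 — hits 1, so not a primitive root.
g = 3: 3^51 ≡ 102; 3^34 ≡ 1 — hits 1, so not a primitive root.
g = 4: 4^51 ≡ 1 — hits 1, so not a primitive root.
g = 5: 5^51 ≡ 102; 5^34 ≡ 56; 5^6 ≡ 72 — none is 1, so 5 is a primitive root.
So 5 is the smallest generator of (Z/103Z)^×.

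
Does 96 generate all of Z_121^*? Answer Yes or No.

Yes

φ(121) = φ(11^2) = 11·(11−1) = 110 = 2 · 5 · 11.
Test 96^(110/q) mod 121 for each prime factor q of 110:
96^55 ≡ 120 (mod 121)  [q = 2: ≢ 1 ✓]
96^22 ≡ 9 (mod 121)  [q = 5: ≢ 1 ✓]
96^10 ≡ 34 (mod 121)  [q = 11: ≢ 1 ✓]
Every test exponent gives a nontrivial residue, hence 96 generates the full group.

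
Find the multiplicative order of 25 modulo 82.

ord(25) | φ(82) = φ(2)·φ(41) = 1·40 = 40 = 2^3 · 5.
Divisors of 40: 1, 2, 4, 5, 8, 10, 20, 40.
Evaluate successive powers at the divisors of 40:
25^1 ≡ 25 (mod 82)
25^2 ≡ 51 (mod 82)
25^4 ≡ 59 (mod 82)
25^5 ≡ 81 (mod 82)
25^8 ≡ 37 (mod 82)
25^10 ≡ 1 (mod 82) ✓
So ord_82(25) = 10.

10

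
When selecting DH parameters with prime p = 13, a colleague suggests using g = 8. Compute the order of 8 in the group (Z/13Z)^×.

4

By Lagrange's theorem, ord_13(8) divides φ(13) = 13 − 1 = 12 = 2^2 · 3.
Divisors of 12: 1, 2, 3, 4, 6, 12.
Test each divisor d:
8^1 ≡ 8
8^2 ≡ 12
8^3 ≡ 5
8^4 ≡ 1
Therefore the multiplicative order of 8 modulo 13 is 4.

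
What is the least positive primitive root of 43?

φ(43) = 43 − 1 = 42 = 2 · 3 · 7.
g is a primitive root iff g^(42/q) ≢ 1 (mod 43) for each prime q ∈ {2, 3, 7}.
g = 2: 2^21 ≡ 42; 2^14 ≡ 1 — hits 1, so not a primitive root.
g = 3: 3^21 ≡ 42; 3^14 ≡ 36; 3^6 ≡ 41 — none is 1, so 3 is a primitive root.
So 3 is the smallest generator of (Z/43Z)^×.

3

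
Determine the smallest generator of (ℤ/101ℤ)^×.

2

φ(101) = 101 − 1 = 100 = 2^2 · 5^2.
g is a primitive root iff g^(100/q) ≢ 1 (mod 101) for each prime q ∈ {2, 5}.
g = 2: 2^50 ≡ 100; 2^20 ≡ 95 — none is 1, so 2 is a primitive root.
The smallest primitive root modulo 101 is 2.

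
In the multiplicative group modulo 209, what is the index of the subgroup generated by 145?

By Lagrange's theorem, ord_209(145) divides φ(209) = φ(11·19) = (11−1)·(19−1) = 10·18 = 180 = 2^2 · 3^2 · 5.
Divisors of 180: 1, 2, 3, 4, 5, 6, 9, 10, 12, 15, 18, 20, 30, 36, 45, 60, 90, 180.
Evaluate successive powers at the divisors of 180:
145^1 ≡ 145
145^2 ≡ 125
145^3 ≡ 151
145^4 ≡ 159
145^5 ≡ 65
145^6 ≡ 20
145^9 ≡ 94
145^10 ≡ 45
145^12 ≡ 191
145^15 ≡ 208
145^18 ≡ 58
145^20 ≡ 144
145^30 ≡ 1
The order of 145 is 30, so the subgroup it generates has 30 elements.
Index = |(Z/209Z)^×| / |⟨145⟩| = 180 / 30 = 6.

6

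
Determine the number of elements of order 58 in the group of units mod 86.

0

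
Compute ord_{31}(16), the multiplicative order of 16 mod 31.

5

The order of 16 must divide φ(31) = 31 − 1 = 30 = 2 · 3 · 5.
Divisors of 30: 1, 2, 3, 5, 6, 10, 15, 30.
Test each divisor d:
16^1 ≡ 16 (mod 31)
16^2 ≡ 8 (mod 31)
16^3 ≡ 4 (mod 31)
16^5 ≡ 1 (mod 31) ✓
Therefore the multiplicative order of 16 modulo 31 is 5.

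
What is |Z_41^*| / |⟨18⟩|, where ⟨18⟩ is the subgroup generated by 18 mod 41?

8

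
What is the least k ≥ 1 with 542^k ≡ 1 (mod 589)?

90

The order of 542 must divide φ(589) = φ(19·31) = (19−1)·(31−1) = 18·30 = 540 = 2^2 · 3^3 · 5.
Divisors of 540: 1, 2, 3, 4, 5, 6, 9, 10, 12, 15, 18, 20, 27, 30, 36, 45, 54, 60, 90, 108, 135, 180, 270, 540.
Test each divisor d:
542^1 ≡ 542 (mod 589)
542^2 ≡ 442 (mod 589)
542^3 ≡ 430 (mod 589)
542^4 ≡ 405 (mod 589)
542^5 ≡ 402 (mod 589)
542^6 ≡ 543 (mod 589)
542^9 ≡ 246 (mod 589)
542^10 ≡ 218 (mod 589)
542^12 ≡ 349 (mod 589)
542^15 ≡ 464 (mod 589)
542^18 ≡ 438 (mod 589)
542^20 ≡ 404 (mod 589)
542^27 ≡ 550 (mod 589)
542^30 ≡ 311 (mod 589)
542^36 ≡ 419 (mod 589)
542^45 ≡ 588 (mod 589)
542^54 ≡ 343 (mod 589)
542^60 ≡ 125 (mod 589)
542^90 ≡ 1 (mod 589) ✓
So ord_589(542) = 90.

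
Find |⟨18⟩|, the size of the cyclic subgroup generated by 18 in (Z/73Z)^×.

Since 18 ∈ (Z/73Z)^×, its order divides φ(73) = 73 − 1 = 72 = 2^3 · 3^2.
Divisors of 72: 1, 2, 3, 4, 6, 8, 9, 12, 18, 24, 36, 72.
Compute 18^d (mod 73) for the divisors d until we hit 1:
18^1 ≡ 18 (mod 73)
18^2 ≡ 32 (mod 73)
18^3 ≡ 65 (mod 73)
18^4 ≡ 2 (mod 73)
18^6 ≡ 64 (mod 73)
18^8 ≡ 4 (mod 73)
18^9 ≡ 72 (mod 73)
18^12 ≡ 8 (mod 73)
18^18 ≡ 1 (mod 73) ✓
The smallest such exponent is 18, so the order of 18 is 18.

18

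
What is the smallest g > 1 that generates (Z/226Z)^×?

3

φ(226) = φ(2)·φ(113) = 1·112 = 112 = 2^4 · 7.
Test candidates g = 2, 3, … against the prime factors q ∈ {2, 7} of φ(226): g is a generator iff g^(112/q) ≢ 1 for every such q.
g = 2: gcd(2, 226) = 2 > 1, not a unit — skip.
g = 3: 3^56 ≡ 225; 3^16 ≡ 49 — none is 1, so 3 is a primitive root.
So 3 is the smallest generator of (Z/226Z)^×.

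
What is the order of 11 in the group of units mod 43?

7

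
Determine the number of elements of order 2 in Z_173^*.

1

φ(173) = 173 − 1 = 172 = 2^2 · 43.
Since (Z/173Z)^× is cyclic of order 172, the number of elements of order d is φ(d) when d | 172 and 0 otherwise.
2 | 172, and φ(2) = 2 − 1 = 1.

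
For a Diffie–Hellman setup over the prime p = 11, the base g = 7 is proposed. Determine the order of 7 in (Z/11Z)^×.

By Lagrange's theorem, ord_11(7) divides φ(11) = 11 − 1 = 10 = 2 · 5.
Divisors of 10: 1, 2, 5, 10.
Test each divisor d:
7^1 ≡ 7
7^2 ≡ 5
7^5 ≡ 10
7^10 ≡ 1
Hence ord(7) = 10.

10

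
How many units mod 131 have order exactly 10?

4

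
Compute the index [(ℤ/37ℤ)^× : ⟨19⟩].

1

The order of 19 must divide φ(37) = 37 − 1 = 36 = 2^2 · 3^2.
Divisors of 36: 1, 2, 3, 4, 6, 9, 12, 18, 36.
Test each divisor d:
19^1 ≡ 19 (mod 37)
19^2 ≡ 28 (mod 37)
19^3 ≡ 14 (mod 37)
19^4 ≡ 7 (mod 37)
19^6 ≡ 11 (mod 37)
19^9 ≡ 6 (mod 37)
19^12 ≡ 10 (mod 37)
19^18 ≡ 36 (mod 37)
19^36 ≡ 1 (mod 37) ✓
The order of 19 is 36, so the subgroup it generates has 36 elements.
[(Z/37Z)^× : ⟨19⟩] = 36/36 = 1.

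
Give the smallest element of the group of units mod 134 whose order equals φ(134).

φ(134) = φ(2)·φ(67) = 1·66 = 66 = 2 · 3 · 11.
Test candidates g = 2, 3, … against the prime factors q ∈ {2, 3, 11} of φ(134): g is a generator iff g^(66/q) ≢ 1 for every such q.
g = 2: gcd(2, 134) = 2 > 1, not a unit — skip.
g = 3: 3^33 ≡ 133; 3^22 ≡ 1 — hits 1, so not a primitive root.
g = 4: gcd(4, 134) = 2 > 1, not a unit — skip.
g = 5: 5^33 ≡ 133; 5^22 ≡ 1 — hits 1, so not a primitive root.
g = 6: gcd(6, 134) = 2 > 1, not a unit — skip.
g = 7: 7^33 ≡ 133; 7^22 ≡ 29; 7^6 ≡ 131 — none is 1, so 7 is a primitive root.
So 7 is the smallest generator of (Z/134Z)^×.

7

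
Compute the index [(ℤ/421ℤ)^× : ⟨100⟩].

6

The order of 100 must divide φ(421) = 421 − 1 = 420 = 2^2 · 3 · 5 · 7.
Divisors of 420: 1, 2, 3, 4, 5, 6, 7, 10, 12, 14, 15, 20, 21, 28, 30, 35, 42, 60, 70, 84, 105, 140, 210, 420.
Check 100^d mod 421 for each divisor in increasing order:
100^1 ≡ 100 (mod 421)
100^2 ≡ 317 (mod 421)
100^3 ≡ 125 (mod 421)
100^4 ≡ 291 (mod 421)
100^5 ≡ 51 (mod 421)
100^6 ≡ 48 (mod 421)
100^7 ≡ 169 (mod 421)
100^10 ≡ 75 (mod 421)
100^12 ≡ 199 (mod 421)
100^14 ≡ 354 (mod 421)
100^15 ≡ 36 (mod 421)
100^20 ≡ 152 (mod 421)
100^21 ≡ 44 (mod 421)
100^28 ≡ 279 (mod 421)
100^30 ≡ 33 (mod 421)
100^35 ≡ 420 (mod 421)
100^42 ≡ 252 (mod 421)
100^60 ≡ 247 (mod 421)
100^70 ≡ 1 (mod 421) ✓
Thus |⟨100⟩| = ord(100) = 70.
The index is φ(421) / ord(100) = 420 / 70 = 6.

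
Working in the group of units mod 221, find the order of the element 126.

ord(126) | φ(221) = φ(13·17) = (13−1)·(17−1) = 12·16 = 192 = 2^6 · 3.
Divisors of 192: 1, 2, 3, 4, 6, 8, 12, 16, 24, 32, 48, 64, 96, 192.
Check 126^d mod 221 for each divisor in increasing order:
126^1 ≡ 126
126^2 ≡ 185
126^3 ≡ 105
126^4 ≡ 191
126^6 ≡ 196
126^8 ≡ 16
126^12 ≡ 183
126^16 ≡ 35
126^24 ≡ 118
126^32 ≡ 120
126^48 ≡ 1
The smallest such exponent is 48, so the order of 126 is 48.

48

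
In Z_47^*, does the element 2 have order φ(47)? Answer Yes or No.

No

φ(47) = 47 − 1 = 46 = 2 · 23.
Test 2^(46/q) mod 47 for each prime factor q of 46:
2^23 ≡ 1 (mod 47)  [q = 2: ≡ 1 ✗]
2^2 ≡ 4 (mod 47)  [q = 23: ≢ 1 ✓]
Since 2^23 ≡ 1, the order of 2 divides 23 < 46, so 2 is not a primitive root.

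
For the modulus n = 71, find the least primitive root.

7

φ(71) = 71 − 1 = 70 = 2 · 5 · 7.
g is a primitive root iff g^(70/q) ≢ 1 (mod 71) for each prime q ∈ {2, 5, 7}.
g = 2: 2^35 ≡ 1 — hits 1, so not a primitive root.
g = 3: 3^35 ≡ 1 — hits 1, so not a primitive root.
g = 4: 4^35 ≡ 1 — hits 1, so not a primitive root.
g = 5: 5^35 ≡ 1 — hits 1, so not a primitive root.
g = 6: 6^35 ≡ 1 — hits 1, so not a primitive root.
g = 7: 7^35 ≡ 70; 7^14 ≡ 54; 7^10 ≡ 45 — none is 1, so 7 is a primitive root.
So 7 is the smallest generator of (Z/71Z)^×.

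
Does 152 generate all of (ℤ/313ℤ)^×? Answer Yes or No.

No

φ(313) = 313 − 1 = 312 = 2^3 · 3 · 13.
152 is a primitive root mod 313 iff 152^(φ(313)/q) ≢ 1 for every prime q | φ(313), i.e. q ∈ {2, 3, 13}.
152^156 ≡ 1 (mod 313)  [q = 2: ≡ 1 ✗]
152^104 ≡ 1 (mod 313)  [q = 3: ≡ 1 ✗]
152^24 ≡ 27 (mod 313)  [q = 13: ≢ 1 ✓]
Since 152^156 ≡ 1, the order of 152 divides 156 < 312, so 152 is not a primitive root.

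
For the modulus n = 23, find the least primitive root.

5

φ(23) = 23 − 1 = 22 = 2 · 11.
g is a primitive root iff g^(22/q) ≢ 1 (mod 23) for each prime q ∈ {2, 11}.
g = 2: 2^11 ≡ 1 — hits 1, so not a primitive root.
g = 3: 3^11 ≡ 1 — hits 1, so not a primitive root.
g = 4: 4^11 ≡ 1 — hits 1, so not a primitive root.
g = 5: 5^11 ≡ 22; 5^2 ≡ 2 — none is 1, so 5 is a primitive root.
So 5 is the smallest generator of (Z/23Z)^×.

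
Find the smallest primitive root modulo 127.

3

φ(127) = 127 − 1 = 126 = 2 · 3^2 · 7.
g is a primitive root iff g^(126/q) ≢ 1 (mod 127) for each prime q ∈ {2, 3, 7}.
g = 2: 2^63 ≡ 1 — hits 1, so not a primitive root.
g = 3: 3^63 ≡ 126; 3^42 ≡ 107; 3^18 ≡ 4 — none is 1, so 3 is a primitive root.
So 3 is the smallest generator of (Z/127Z)^×.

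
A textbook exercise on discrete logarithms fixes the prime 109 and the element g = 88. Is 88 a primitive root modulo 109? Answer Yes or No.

φ(109) = 109 − 1 = 108 = 2^2 · 3^3.
88 is a primitive root mod 109 iff 88^(φ(109)/q) ≢ 1 for every prime q | φ(109), i.e. q ∈ {2, 3}.
88^54 ≡ 1 (mod 109)  [q = 2: ≡ 1 ✗]
88^36 ≡ 45 (mod 109)  [q = 3: ≢ 1 ✓]
Since 88^54 ≡ 1, the order of 88 divides 54 < 108, so 88 is not a primitive root.

No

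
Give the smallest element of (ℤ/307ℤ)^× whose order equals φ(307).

φ(307) = 307 − 1 = 306 = 2 · 3^2 · 17.
Test candidates g = 2, 3, … against the prime factors q ∈ {2, 3, 17} of φ(307): g is a generator iff g^(306/q) ≢ 1 for every such q.
g = 2: 2^153 ≡ 306; 2^102 ≡ 1 — hits 1, so not a primitive root.
g = 3: 3^153 ≡ 306; 3^102 ≡ 1 — hits 1, so not a primitive root.
g = 4: 4^153 ≡ 1 — hits 1, so not a primitive root.
g = 5: 5^153 ≡ 306; 5^102 ≡ 289; 5^18 ≡ 81 — none is 1, so 5 is a primitive root.
Hence the least primitive root of 307 is 5.

5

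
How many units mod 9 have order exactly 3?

φ(9) = φ(3^2) = 3·(3−1) = 6 = 2 · 3.
(Z/9Z)^× is cyclic (|G| = 6); a cyclic group of order m has exactly φ(d) elements of each order d | m, and none otherwise.
3 | 6, and φ(3) = 3 − 1 = 2.

2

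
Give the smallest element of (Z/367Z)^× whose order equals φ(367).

φ(367) = 367 − 1 = 366 = 2 · 3 · 61.
g is a primitive root iff g^(366/q) ≢ 1 (mod 367) for each prime q ∈ {2, 3, 61}.
g = 2: 2^183 ≡ 1 — hits 1, so not a primitive root.
g = 3: 3^183 ≡ 366; 3^122 ≡ 1 — hits 1, so not a primitive root.
g = 4: 4^183 ≡ 1 — hits 1, so not a primitive root.
g = 5: 5^183 ≡ 366; 5^122 ≡ 1 — hits 1, so not a primitive root.
g = 6: 6^183 ≡ 366; 6^122 ≡ 283; 6^6 ≡ 47 — none is 1, so 6 is a primitive root.
So 6 is the smallest generator of (Z/367Z)^×.

6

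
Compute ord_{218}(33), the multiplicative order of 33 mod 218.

Since 33 ∈ (Z/218Z)^×, its order divides φ(218) = φ(2)·φ(109) = 1·108 = 108 = 2^2 · 3^3.
Divisors of 108: 1, 2, 3, 4, 6, 9, 12, 18, 27, 36, 54, 108.
Compute 33^d (mod 218) for the divisors d until we hit 1:
33^1 ≡ 33 (mod 218)
33^2 ≡ 217 (mod 218)
33^3 ≡ 185 (mod 218)
33^4 ≡ 1 (mod 218) ✓
The smallest such exponent is 4, so the order of 33 is 4.

4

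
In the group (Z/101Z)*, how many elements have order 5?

4

φ(101) = 101 − 1 = 100 = 2^2 · 5^2.
Since (Z/101Z)^× is cyclic of order 100, the number of elements of order d is φ(d) when d | 100 and 0 otherwise.
5 | 100, and φ(5) = 5 − 1 = 4.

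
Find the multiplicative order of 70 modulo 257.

64

By Lagrange's theorem, ord_257(70) divides φ(257) = 257 − 1 = 256 = 2^8.
Divisors of 256: 1, 2, 4, 8, 16, 32, 64, 128, 256.
Test each divisor d:
70^1 ≡ 70 (mod 257)
70^2 ≡ 17 (mod 257)
70^4 ≡ 32 (mod 257)
70^8 ≡ 253 (mod 257)
70^16 ≡ 16 (mod 257)
70^32 ≡ 256 (mod 257)
70^64 ≡ 1 (mod 257) ✓
The smallest such exponent is 64, so the order of 70 is 64.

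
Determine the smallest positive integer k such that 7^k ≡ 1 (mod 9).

3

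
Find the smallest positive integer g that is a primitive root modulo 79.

3

φ(79) = 79 − 1 = 78 = 2 · 3 · 13.
g is a primitive root iff g^(78/q) ≢ 1 (mod 79) for each prime q ∈ {2, 3, 13}.
g = 2: 2^39 ≡ 1 — hits 1, so not a primitive root.
g = 3: 3^39 ≡ 78; 3^26 ≡ 23; 3^6 ≡ 18 — none is 1, so 3 is a primitive root.
So 3 is the smallest generator of (Z/79Z)^×.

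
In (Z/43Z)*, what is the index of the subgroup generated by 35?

ord(35) | φ(43) = 43 − 1 = 42 = 2 · 3 · 7.
Divisors of 42: 1, 2, 3, 6, 7, 14, 21, 42.
Compute 35^d (mod 43) for the divisors d until we hit 1:
35^1 ≡ 35 (mod 43)
35^2 ≡ 21 (mod 43)
35^3 ≡ 4 (mod 43)
35^6 ≡ 16 (mod 43)
35^7 ≡ 1 (mod 43) ✓
So ord_43(35) = 7, hence |⟨35⟩| = 7.
The index is φ(43) / ord(35) = 42 / 7 = 6.

6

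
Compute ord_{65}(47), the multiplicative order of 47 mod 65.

4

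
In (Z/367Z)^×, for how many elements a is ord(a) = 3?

φ(367) = 367 − 1 = 366 = 2 · 3 · 61.
(Z/367Z)^× is cyclic (|G| = 366); a cyclic group of order m has exactly φ(d) elements of each order d | m, and none otherwise.
3 | 366, and φ(3) = 3 − 1 = 2.

2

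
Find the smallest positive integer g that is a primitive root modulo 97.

5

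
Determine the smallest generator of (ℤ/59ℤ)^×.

φ(59) = 59 − 1 = 58 = 2 · 29.
g is a primitive root iff g^(58/q) ≢ 1 (mod 59) for each prime q ∈ {2, 29}.
g = 2: 2^29 ≡ 58; 2^2 ≡ 4 — none is 1, so 2 is a primitive root.
So 2 is the smallest generator of (Z/59Z)^×.

2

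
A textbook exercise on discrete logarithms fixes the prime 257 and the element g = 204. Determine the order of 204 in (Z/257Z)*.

256

By Lagrange's theorem, ord_257(204) divides φ(257) = 257 − 1 = 256 = 2^8.
Divisors of 256: 1, 2, 4, 8, 16, 32, 64, 128, 256.
Compute 204^d (mod 257) for the divisors d until we hit 1:
204^1 ≡ 204 (mod 257)
204^2 ≡ 239 (mod 257)
204^4 ≡ 67 (mod 257)
204^8 ≡ 120 (mod 257)
204^16 ≡ 8 (mod 257)
204^32 ≡ 64 (mod 257)
204^64 ≡ 241 (mod 257)
204^128 ≡ 256 (mod 257)
204^256 ≡ 1 (mod 257) ✓
The smallest such exponent is 256, so the order of 204 is 256.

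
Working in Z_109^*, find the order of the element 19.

36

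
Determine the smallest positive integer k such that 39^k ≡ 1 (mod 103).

ord(39) | φ(103) = 103 − 1 = 102 = 2 · 3 · 17.
Divisors of 102: 1, 2, 3, 6, 17, 34, 51, 102.
Evaluate successive powers at the divisors of 102:
39^1 ≡ 39 (mod 103)
39^2 ≡ 79 (mod 103)
39^3 ≡ 94 (mod 103)
39^6 ≡ 81 (mod 103)
39^17 ≡ 102 (mod 103)
39^34 ≡ 1 (mod 103) ✓
The smallest such exponent is 34, so the order of 39 is 34.

34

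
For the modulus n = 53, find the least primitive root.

φ(53) = 53 − 1 = 52 = 2^2 · 13.
Test candidates g = 2, 3, … against the prime factors q ∈ {2, 13} of φ(53): g is a generator iff g^(52/q) ≢ 1 for every such q.
g = 2: 2^26 ≡ 52; 2^4 ≡ 16 — none is 1, so 2 is a primitive root.
Hence the least primitive root of 53 is 2.

2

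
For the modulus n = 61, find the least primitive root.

2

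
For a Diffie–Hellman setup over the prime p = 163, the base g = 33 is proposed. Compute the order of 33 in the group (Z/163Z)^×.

81

Since 33 ∈ (Z/163Z)^×, its order divides φ(163) = 163 − 1 = 162 = 2 · 3^4.
Divisors of 162: 1, 2, 3, 6, 9, 18, 27, 54, 81, 162.
Test each divisor d:
33^1 ≡ 33
33^2 ≡ 111
33^3 ≡ 77
33^6 ≡ 61
33^9 ≡ 133
33^18 ≡ 85
33^27 ≡ 58
33^54 ≡ 104
33^81 ≡ 1
Hence ord(33) = 81.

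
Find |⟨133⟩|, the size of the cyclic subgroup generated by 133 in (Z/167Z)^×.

The order of 133 must divide φ(167) = 167 − 1 = 166 = 2 · 83.
Divisors of 166: 1, 2, 83, 166.
Test each divisor d:
133^1 ≡ 133 (mod 167)
133^2 ≡ 154 (mod 167)
133^83 ≡ 1 (mod 167) ✓
Hence ord(133) = 83.

83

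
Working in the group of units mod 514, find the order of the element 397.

Since 397 ∈ (Z/514Z)^×, its order divides φ(514) = φ(2)·φ(257) = 1·256 = 256 = 2^8.
Divisors of 256: 1, 2, 4, 8, 16, 32, 64, 128, 256.
Evaluate successive powers at the divisors of 256:
397^1 ≡ 397 (mod 514)
397^2 ≡ 325 (mod 514)
397^4 ≡ 255 (mod 514)
397^8 ≡ 261 (mod 514)
397^16 ≡ 273 (mod 514)
397^32 ≡ 513 (mod 514)
397^64 ≡ 1 (mod 514) ✓
The smallest such exponent is 64, so the order of 397 is 64.

64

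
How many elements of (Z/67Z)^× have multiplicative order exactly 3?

2

φ(67) = 67 − 1 = 66 = 2 · 3 · 11.
Since (Z/67Z)^× is cyclic of order 66, the number of elements of order d is φ(d) when d | 66 and 0 otherwise.
3 | 66, and φ(3) = 3 − 1 = 2.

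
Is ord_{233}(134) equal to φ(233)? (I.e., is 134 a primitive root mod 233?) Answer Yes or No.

Yes

φ(233) = 233 − 1 = 232 = 2^3 · 29.
Test 134^(232/q) mod 233 for each prime factor q of 232:
134^116 ≡ 232 (mod 233)  [q = 2: ≢ 1 ✓]
134^8 ≡ 64 (mod 233)  [q = 29: ≢ 1 ✓]
Every test exponent gives a nontrivial residue, hence 134 generates the full group.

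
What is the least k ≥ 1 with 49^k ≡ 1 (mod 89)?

44

The order of 49 must divide φ(89) = 89 − 1 = 88 = 2^3 · 11.
Divisors of 88: 1, 2, 4, 8, 11, 22, 44, 88.
Test each divisor d:
49^1 ≡ 49 (mod 89)
49^2 ≡ 87 (mod 89)
49^4 ≡ 4 (mod 89)
49^8 ≡ 16 (mod 89)
49^11 ≡ 34 (mod 89)
49^22 ≡ 88 (mod 89)
49^44 ≡ 1 (mod 89) ✓
So ord_89(49) = 44.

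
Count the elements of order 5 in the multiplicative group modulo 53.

0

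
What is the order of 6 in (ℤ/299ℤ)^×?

The order of 6 must divide φ(299) = φ(13·23) = (13−1)·(23−1) = 12·22 = 264 = 2^3 · 3 · 11.
Divisors of 264: 1, 2, 3, 4, 6, 8, 11, 12, 22, 24, 33, 44, 66, 88, 132, 264.
Check 6^d mod 299 for each divisor in increasing order:
6^1 ≡ 6 (mod 299)
6^2 ≡ 36 (mod 299)
6^3 ≡ 216 (mod 299)
6^4 ≡ 100 (mod 299)
6^6 ≡ 12 (mod 299)
6^8 ≡ 133 (mod 299)
6^11 ≡ 24 (mod 299)
6^12 ≡ 144 (mod 299)
6^22 ≡ 277 (mod 299)
6^24 ≡ 105 (mod 299)
6^33 ≡ 70 (mod 299)
6^44 ≡ 185 (mod 299)
6^66 ≡ 116 (mod 299)
6^88 ≡ 139 (mod 299)
6^132 ≡ 1 (mod 299) ✓
Hence ord(6) = 132.

132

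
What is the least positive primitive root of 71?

7

φ(71) = 71 − 1 = 70 = 2 · 5 · 7.
Test candidates g = 2, 3, … against the prime factors q ∈ {2, 5, 7} of φ(71): g is a generator iff g^(70/q) ≢ 1 for every such q.
g = 2: 2^35 ≡ 1 — hits 1, so not a primitive root.
g = 3: 3^35 ≡ 1 — hits 1, so not a primitive root.
g = 4: 4^35 ≡ 1 — hits 1, so not a primitive root.
g = 5: 5^35 ≡ 1 — hits 1, so not a primitive root.
g = 6: 6^35 ≡ 1 — hits 1, so not a primitive root.
g = 7: 7^35 ≡ 70; 7^14 ≡ 54; 7^10 ≡ 45 — none is 1, so 7 is a primitive root.
So 7 is the smallest generator of (Z/71Z)^×.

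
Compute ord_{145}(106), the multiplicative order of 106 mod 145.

28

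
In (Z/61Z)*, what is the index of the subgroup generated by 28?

By Lagrange's theorem, ord_61(28) divides φ(61) = 61 − 1 = 60 = 2^2 · 3 · 5.
Divisors of 60: 1, 2, 3, 4, 5, 6, 10, 12, 15, 20, 30, 60.
Evaluate successive powers at the divisors of 60:
28^1 ≡ 28 (mod 61)
28^2 ≡ 52 (mod 61)
28^3 ≡ 53 (mod 61)
28^4 ≡ 20 (mod 61)
28^5 ≡ 11 (mod 61)
28^6 ≡ 3 (mod 61)
28^10 ≡ 60 (mod 61)
28^12 ≡ 9 (mod 61)
28^15 ≡ 50 (mod 61)
28^20 ≡ 1 (mod 61) ✓
The order of 28 is 20, so the subgroup it generates has 20 elements.
The index is φ(61) / ord(28) = 60 / 20 = 3.

3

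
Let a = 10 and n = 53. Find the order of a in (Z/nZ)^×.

13

The order of 10 must divide φ(53) = 53 − 1 = 52 = 2^2 · 13.
Divisors of 52: 1, 2, 4, 13, 26, 52.
Test each divisor d:
10^1 ≡ 10 (mod 53)
10^2 ≡ 47 (mod 53)
10^4 ≡ 36 (mod 53)
10^13 ≡ 1 (mod 53) ✓
The smallest such exponent is 13, so the order of 10 is 13.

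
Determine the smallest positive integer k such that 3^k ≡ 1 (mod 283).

282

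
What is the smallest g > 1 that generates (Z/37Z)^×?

φ(37) = 37 − 1 = 36 = 2^2 · 3^2.
Test candidates g = 2, 3, … against the prime factors q ∈ {2, 3} of φ(37): g is a generator iff g^(36/q) ≢ 1 for every such q.
g = 2: 2^18 ≡ 36; 2^12 ≡ 26 — none is 1, so 2 is a primitive root.
Hence the least primitive root of 37 is 2.

2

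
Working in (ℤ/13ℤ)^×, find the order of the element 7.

12

Since 7 ∈ (Z/13Z)^×, its order divides φ(13) = 13 − 1 = 12 = 2^2 · 3.
Divisors of 12: 1, 2, 3, 4, 6, 12.
Evaluate successive powers at the divisors of 12:
7^1 ≡ 7
7^2 ≡ 10
7^3 ≡ 5
7^4 ≡ 9
7^6 ≡ 12
7^12 ≡ 1
So ord_13(7) = 12.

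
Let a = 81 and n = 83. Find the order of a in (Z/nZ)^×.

41

ord(81) | φ(83) = 83 − 1 = 82 = 2 · 41.
Divisors of 82: 1, 2, 41, 82.
Compute 81^d (mod 83) for the divisors d until we hit 1:
81^1 ≡ 81 (mod 83)
81^2 ≡ 4 (mod 83)
81^41 ≡ 1 (mod 83) ✓
So ord_83(81) = 41.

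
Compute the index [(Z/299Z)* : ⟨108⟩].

Since 108 ∈ (Z/299Z)^×, its order divides φ(299) = φ(13·23) = (13−1)·(23−1) = 12·22 = 264 = 2^3 · 3 · 11.
Divisors of 264: 1, 2, 3, 4, 6, 8, 11, 12, 22, 24, 33, 44, 66, 88, 132, 264.
Check 108^d mod 299 for each divisor in increasing order:
108^1 ≡ 108
108^2 ≡ 3
108^3 ≡ 25
108^4 ≡ 9
108^6 ≡ 27
108^8 ≡ 81
108^11 ≡ 231
108^12 ≡ 131
108^22 ≡ 139
108^24 ≡ 118
108^33 ≡ 116
108^44 ≡ 185
108^66 ≡ 1
So ord_299(108) = 66, hence |⟨108⟩| = 66.
Index = |(Z/299Z)^×| / |⟨108⟩| = 264 / 66 = 4.

4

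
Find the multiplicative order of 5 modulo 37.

The order of 5 must divide φ(37) = 37 − 1 = 36 = 2^2 · 3^2.
Divisors of 36: 1, 2, 3, 4, 6, 9, 12, 18, 36.
Evaluate successive powers at the divisors of 36:
5^1 ≡ 5 (mod 37)
5^2 ≡ 25 (mod 37)
5^3 ≡ 14 (mod 37)
5^4 ≡ 33 (mod 37)
5^6 ≡ 11 (mod 37)
5^9 ≡ 6 (mod 37)
5^12 ≡ 10 (mod 37)
5^18 ≡ 36 (mod 37)
5^36 ≡ 1 (mod 37) ✓
Hence ord(5) = 36.

36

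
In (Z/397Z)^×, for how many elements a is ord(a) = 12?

4

φ(397) = 397 − 1 = 396 = 2^2 · 3^2 · 11.
(Z/397Z)^× is cyclic (|G| = 396); a cyclic group of order m has exactly φ(d) elements of each order d | m, and none otherwise.
12 = 2^2 · 3 divides 396, and φ(12) = 4.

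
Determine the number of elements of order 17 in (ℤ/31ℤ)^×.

φ(31) = 31 − 1 = 30 = 2 · 3 · 5.
Since (Z/31Z)^× is cyclic of order 30, the number of elements of order d is φ(d) when d | 30 and 0 otherwise.
17 does not divide 30, so no element of (Z/31Z)^× has order 17.

0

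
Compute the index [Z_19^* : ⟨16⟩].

2

Since 16 ∈ (Z/19Z)^×, its order divides φ(19) = 19 − 1 = 18 = 2 · 3^2.
Divisors of 18: 1, 2, 3, 6, 9, 18.
Check 16^d mod 19 for each divisor in increasing order:
16^1 ≡ 16
16^2 ≡ 9
16^3 ≡ 11
16^6 ≡ 7
16^9 ≡ 1
The order of 16 is 9, so the subgroup it generates has 9 elements.
[(Z/19Z)^× : ⟨16⟩] = 18/9 = 2.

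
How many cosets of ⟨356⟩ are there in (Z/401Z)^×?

50

ord(356) | φ(401) = 401 − 1 = 400 = 2^4 · 5^2.
Divisors of 400: 1, 2, 4, 5, 8, 10, 16, 20, 25, 40, 50, 80, 100, 200, 400.
Evaluate successive powers at the divisors of 400:
356^1 ≡ 356
356^2 ≡ 20
356^4 ≡ 400
356^5 ≡ 45
356^8 ≡ 1
Thus |⟨356⟩| = ord(356) = 8.
[(Z/401Z)^× : ⟨356⟩] = 400/8 = 50.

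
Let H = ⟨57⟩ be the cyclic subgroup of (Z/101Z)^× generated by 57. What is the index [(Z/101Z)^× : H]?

Since 57 ∈ (Z/101Z)^×, its order divides φ(101) = 101 − 1 = 100 = 2^2 · 5^2.
Divisors of 100: 1, 2, 4, 5, 10, 20, 25, 50, 100.
Test each divisor d:
57^1 ≡ 57 (mod 101)
57^2 ≡ 17 (mod 101)
57^4 ≡ 87 (mod 101)
57^5 ≡ 10 (mod 101)
57^10 ≡ 100 (mod 101)
57^20 ≡ 1 (mod 101) ✓
So ord_101(57) = 20, hence |⟨57⟩| = 20.
The index is φ(101) / ord(57) = 100 / 20 = 5.

5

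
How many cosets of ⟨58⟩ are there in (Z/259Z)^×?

By Lagrange's theorem, ord_259(58) divides φ(259) = φ(7·37) = (7−1)·(37−1) = 6·36 = 216 = 2^3 · 3^3.
Divisors of 216: 1, 2, 3, 4, 6, 8, 9, 12, 18, 24, 27, 36, 54, 72, 108, 216.
Evaluate successive powers at the divisors of 216:
58^1 ≡ 58
58^2 ≡ 256
58^3 ≡ 85
58^4 ≡ 9
58^6 ≡ 232
58^8 ≡ 81
58^9 ≡ 36
58^12 ≡ 211
58^18 ≡ 1
The order of 58 is 18, so the subgroup it generates has 18 elements.
The index is φ(259) / ord(58) = 216 / 18 = 12.

12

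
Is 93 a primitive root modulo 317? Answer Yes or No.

Yes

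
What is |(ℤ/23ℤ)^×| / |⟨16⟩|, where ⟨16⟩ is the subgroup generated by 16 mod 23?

2

By Lagrange's theorem, ord_23(16) divides φ(23) = 23 − 1 = 22 = 2 · 11.
Divisors of 22: 1, 2, 11, 22.
Check 16^d mod 23 for each divisor in increasing order:
16^1 ≡ 16
16^2 ≡ 3
16^11 ≡ 1
The order of 16 is 11, so the subgroup it generates has 11 elements.
[(Z/23Z)^× : ⟨16⟩] = 22/11 = 2.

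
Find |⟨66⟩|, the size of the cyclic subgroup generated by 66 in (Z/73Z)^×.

By Lagrange's theorem, ord_73(66) divides φ(73) = 73 − 1 = 72 = 2^3 · 3^2.
Divisors of 72: 1, 2, 3, 4, 6, 8, 9, 12, 18, 24, 36, 72.
Compute 66^d (mod 73) for the divisors d until we hit 1:
66^1 ≡ 66 (mod 73)
66^2 ≡ 49 (mod 73)
66^3 ≡ 22 (mod 73)
66^4 ≡ 65 (mod 73)
66^6 ≡ 46 (mod 73)
66^8 ≡ 64 (mod 73)
66^9 ≡ 63 (mod 73)
66^12 ≡ 72 (mod 73)
66^18 ≡ 27 (mod 73)
66^24 ≡ 1 (mod 73) ✓
Hence ord(66) = 24.

24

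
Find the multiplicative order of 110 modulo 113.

112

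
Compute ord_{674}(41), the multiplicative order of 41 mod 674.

84

The order of 41 must divide φ(674) = φ(2)·φ(337) = 1·336 = 336 = 2^4 · 3 · 7.
Divisors of 336: 1, 2, 3, 4, 6, 7, 8, 12, 14, 16, 21, 24, 28, 42, 48, 56, 84, 112, 168, 336.
Check 41^d mod 674 for each divisor in increasing order:
41^1 ≡ 41
41^2 ≡ 333
41^3 ≡ 173
41^4 ≡ 353
41^6 ≡ 273
41^7 ≡ 409
41^8 ≡ 593
41^12 ≡ 389
41^14 ≡ 129
41^16 ≡ 495
41^21 ≡ 189
41^24 ≡ 345
41^28 ≡ 465
41^42 ≡ 673
41^48 ≡ 401
41^56 ≡ 545
41^84 ≡ 1
So ord_674(41) = 84.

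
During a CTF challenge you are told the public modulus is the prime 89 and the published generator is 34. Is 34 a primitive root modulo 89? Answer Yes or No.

No

φ(89) = 89 − 1 = 88 = 2^3 · 11.
Test 34^(88/q) mod 89 for each prime factor q of 88:
34^44 ≡ 1 (mod 89)  [q = 2: ≡ 1 ✗]
34^8 ≡ 1 (mod 89)  [q = 11: ≡ 1 ✗]
The check at q = 2 fails, so 34 generates a proper subgroup.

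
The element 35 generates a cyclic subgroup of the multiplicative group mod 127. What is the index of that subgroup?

ord(35) | φ(127) = 127 − 1 = 126 = 2 · 3^2 · 7.
Divisors of 126: 1, 2, 3, 6, 7, 9, 14, 18, 21, 42, 63, 126.
Test each divisor d:
35^1 ≡ 35 (mod 127)
35^2 ≡ 82 (mod 127)
35^3 ≡ 76 (mod 127)
35^6 ≡ 61 (mod 127)
35^7 ≡ 103 (mod 127)
35^9 ≡ 64 (mod 127)
35^14 ≡ 68 (mod 127)
35^18 ≡ 32 (mod 127)
35^21 ≡ 19 (mod 127)
35^42 ≡ 107 (mod 127)
35^63 ≡ 1 (mod 127) ✓
The order of 35 is 63, so the subgroup it generates has 63 elements.
The index is φ(127) / ord(35) = 126 / 63 = 2.

2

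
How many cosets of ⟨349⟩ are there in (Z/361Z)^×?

ord(349) | φ(361) = φ(19^2) = 19·(19−1) = 342 = 2 · 3^2 · 19.
Divisors of 342: 1, 2, 3, 6, 9, 18, 19, 38, 57, 114, 171, 342.
Test each divisor d:
349^1 ≡ 349 (mod 361)
349^2 ≡ 144 (mod 361)
349^3 ≡ 77 (mod 361)
349^6 ≡ 153 (mod 361)
349^9 ≡ 229 (mod 361)
349^18 ≡ 96 (mod 361)
349^19 ≡ 292 (mod 361)
349^38 ≡ 68 (mod 361)
349^57 ≡ 1 (mod 361) ✓
So ord_361(349) = 57, hence |⟨349⟩| = 57.
[(Z/361Z)^× : ⟨349⟩] = 342/57 = 6.

6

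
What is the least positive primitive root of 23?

φ(23) = 23 − 1 = 22 = 2 · 11.
Test candidates g = 2, 3, … against the prime factors q ∈ {2, 11} of φ(23): g is a generator iff g^(22/q) ≢ 1 for every such q.
g = 2: 2^11 ≡ 1 — hits 1, so not a primitive root.
g = 3: 3^11 ≡ 1 — hits 1, so not a primitive root.
g = 4: 4^11 ≡ 1 — hits 1, so not a primitive root.
g = 5: 5^11 ≡ 22; 5^2 ≡ 2 — none is 1, so 5 is a primitive root.
Hence the least primitive root of 23 is 5.

5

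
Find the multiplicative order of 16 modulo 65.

3

ord(16) | φ(65) = φ(5·13) = (5−1)·(13−1) = 4·12 = 48 = 2^4 · 3.
Divisors of 48: 1, 2, 3, 4, 6, 8, 12, 16, 24, 48.
Evaluate successive powers at the divisors of 48:
16^1 ≡ 16 (mod 65)
16^2 ≡ 61 (mod 65)
16^3 ≡ 1 (mod 65) ✓
So ord_65(16) = 3.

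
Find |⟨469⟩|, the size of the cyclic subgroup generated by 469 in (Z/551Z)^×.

By Lagrange's theorem, ord_551(469) divides φ(551) = φ(19·29) = (19−1)·(29−1) = 18·28 = 504 = 2^3 · 3^2 · 7.
Divisors of 504: 1, 2, 3, 4, 6, 7, 8, 9, 12, 14, 18, 21, 24, 28, 36, 42, 56, 63, 72, 84, 126, 168, 252, 504.
Compute 469^d (mod 551) for the divisors d until we hit 1:
469^1 ≡ 469 (mod 551)
469^2 ≡ 112 (mod 551)
469^3 ≡ 183 (mod 551)
469^4 ≡ 422 (mod 551)
469^6 ≡ 429 (mod 551)
469^7 ≡ 86 (mod 551)
469^8 ≡ 111 (mod 551)
469^9 ≡ 265 (mod 551)
469^12 ≡ 7 (mod 551)
469^14 ≡ 233 (mod 551)
469^18 ≡ 248 (mod 551)
469^21 ≡ 202 (mod 551)
469^24 ≡ 49 (mod 551)
469^28 ≡ 291 (mod 551)
469^36 ≡ 343 (mod 551)
469^42 ≡ 30 (mod 551)
469^56 ≡ 378 (mod 551)
469^63 ≡ 550 (mod 551)
469^72 ≡ 286 (mod 551)
469^84 ≡ 349 (mod 551)
469^126 ≡ 1 (mod 551) ✓
Hence ord(469) = 126.

126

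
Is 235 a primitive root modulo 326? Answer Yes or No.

φ(326) = φ(2)·φ(163) = 1·162 = 162 = 2 · 3^4.
An element g generates (Z/326Z)^× iff g^(162/q) ≢ 1 (mod 326) for each prime q ∈ {2, 3}.
235^81 ≡ 325 (mod 326)  [q = 2: ≢ 1 ✓]
235^54 ≡ 267 (mod 326)  [q = 3: ≢ 1 ✓]
All checks pass, so 235 has order 162 and is a primitive root modulo 326.

Yes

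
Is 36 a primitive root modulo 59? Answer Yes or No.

No

φ(59) = 59 − 1 = 58 = 2 · 29.
36 is a primitive root mod 59 iff 36^(φ(59)/q) ≢ 1 for every prime q | φ(59), i.e. q ∈ {2, 29}.
36^29 ≡ 1 (mod 59)  [q = 2: ≡ 1 ✗]
36^2 ≡ 57 (mod 59)  [q = 29: ≢ 1 ✓]
36^29 ≡ 1 shows ord(36) | 29, strictly less than φ(59); not a primitive root.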